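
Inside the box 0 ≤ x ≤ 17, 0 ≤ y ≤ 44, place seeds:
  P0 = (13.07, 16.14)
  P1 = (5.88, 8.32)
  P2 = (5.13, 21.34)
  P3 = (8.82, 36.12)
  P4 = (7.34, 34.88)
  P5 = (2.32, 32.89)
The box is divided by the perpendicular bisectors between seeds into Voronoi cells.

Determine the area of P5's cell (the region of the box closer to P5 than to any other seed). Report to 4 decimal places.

Area of P5's cell: 70.4551

1. box [0,17]×[0,44]: [(0, 0) (17, 0) (17, 44) (0, 44)]
2. ⊥bis P5·P0 via (7.695,24.515): [(0, 19.5764) (17, 30.4869) (17, 44) (0, 44)]  |A|=322.4621
3. ⊥bis P5·P1 via (4.1,20.605): [(0, 20.0109) (0.8745, 20.1376) (17, 30.4869) (17, 44) (0, 44)]  |A|=322.2721
4. ⊥bis P5·P2 via (3.725,27.115): [(0, 26.2087) (16.6432, 30.2579) (17, 30.4869) (17, 44) (0, 44)]  |A|=267.2706
5. ⊥bis P5·P3 via (5.57,34.505): [(0, 26.2087) (8.6472, 28.3125) (0.8517, 44) (0, 44)]  |A|=83.6028
6. ⊥bis P5·P4 via (4.83,33.885): [(0, 26.2087) (7.1805, 27.9557) (0.8203, 44) (0, 44)]  |A|=70.4551
7. canonical 4-gon: [(0, 26.2087) (7.1805, 27.9557) (0.8203, 44) (0, 44)]
8. shoelace: 70.4551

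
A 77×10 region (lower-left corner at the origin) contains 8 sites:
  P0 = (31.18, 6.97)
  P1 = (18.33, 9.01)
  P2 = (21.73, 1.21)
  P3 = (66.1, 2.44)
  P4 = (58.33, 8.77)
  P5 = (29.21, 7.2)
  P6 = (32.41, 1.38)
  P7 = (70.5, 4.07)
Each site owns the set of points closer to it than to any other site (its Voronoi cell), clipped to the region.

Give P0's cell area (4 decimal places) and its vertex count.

Area of P0's cell: 66.6292 (4 vertices)

1. box [0,77]×[0,10]: [(0, 0) (77, 0) (77, 10) (0, 10)]
2. ⊥bis P0·P1 via (24.755,7.99): [(23.4865, 0) (77, 0) (77, 10) (25.0741, 10)]  |A|=527.1968
3. ⊥bis P0·P2 via (26.455,4.09): [(24.6151, 7.1086) (28.948, 0) (77, 0) (77, 10) (25.0741, 10)]  |A|=507.7852
4. ⊥bis P0·P3 via (48.64,4.705): [(24.6151, 7.1086) (28.948, 0) (48.0296, 0) (49.3269, 10) (25.0741, 10)]  |A|=224.5679
5. ⊥bis P0·P4 via (44.755,7.87): [(24.6151, 7.1086) (28.948, 0) (45.2768, 0) (44.6138, 10) (25.0741, 10)]  |A|=187.238
6. ⊥bis P0·P5 via (30.195,7.085): [(29.3678, 0) (45.2768, 0) (44.6138, 10) (30.5353, 10)]  |A|=149.937
7. ⊥bis P0·P6 via (31.795,4.175): [(29.8041, 3.7369) (44.8101, 7.0388) (44.6138, 10) (30.5353, 10)]  |A|=66.6292
8. ⊥bis P0·P7 via (50.84,5.52): [(29.8041, 3.7369) (44.8101, 7.0388) (44.6138, 10) (30.5353, 10)]  |A|=66.6292
9. canonical 4-gon: [(29.8041, 3.7369) (44.8101, 7.0388) (44.6138, 10) (30.5353, 10)]
10. shoelace: 66.6292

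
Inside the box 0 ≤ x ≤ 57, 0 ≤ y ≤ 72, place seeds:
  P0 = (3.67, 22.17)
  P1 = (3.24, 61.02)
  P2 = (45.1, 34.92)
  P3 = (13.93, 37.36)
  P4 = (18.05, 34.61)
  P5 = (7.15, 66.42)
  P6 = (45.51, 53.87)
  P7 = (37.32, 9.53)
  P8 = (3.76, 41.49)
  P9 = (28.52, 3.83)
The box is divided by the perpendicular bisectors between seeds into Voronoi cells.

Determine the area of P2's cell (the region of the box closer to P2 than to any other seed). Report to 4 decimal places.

Area of P2's cell: 588.2442

1. box [0,57]×[0,72]: [(0, 0) (57, 0) (57, 72) (0, 72)]
2. ⊥bis P2·P0 via (24.385,28.545): [(33.1697, 0) (57, 0) (57, 72) (11.0118, 72)]  |A|=2513.4668
3. ⊥bis P2·P1 via (24.17,47.97): [(20.3115, 41.7816) (33.1697, 0) (57, 0) (57, 72) (39.1529, 72)]  |A|=2088.2775
4. ⊥bis P2·P3 via (29.515,36.14): [(31.3414, 59.4717) (28.0007, 16.796) (33.1697, 0) (57, 0) (57, 72) (39.1529, 72)]  |A|=1882.4703
5. ⊥bis P2·P4 via (31.575,34.765): [(31.3414, 59.4717) (31.2982, 58.9194) (31.9271, 4.0375) (33.1697, 0) (57, 0) (57, 72) (39.1529, 72)]  |A|=1778.7382
6. ⊥bis P2·P5 via (26.125,50.67): [(31.321, 56.9299) (31.9271, 4.0375) (33.1697, 0) (57, 0) (57, 72) (43.8297, 72)]  |A|=1733.6488
7. ⊥bis P2·P6 via (45.305,44.395): [(31.4612, 44.6945) (31.9271, 4.0375) (33.1697, 0) (57, 0) (57, 44.142)]  |A|=1120.527
8. ⊥bis P2·P7 via (41.21,22.225): [(31.4612, 44.6945) (31.6853, 25.1436) (57, 17.3866) (57, 44.142)]  |A|=588.2442
9. ⊥bis P2·P8 via (24.43,38.205): [(31.4612, 44.6945) (31.6853, 25.1436) (57, 17.3866) (57, 44.142)]  |A|=588.2442
10. ⊥bis P2·P9 via (36.81,19.375): [(31.4612, 44.6945) (31.6853, 25.1436) (57, 17.3866) (57, 44.142)]  |A|=588.2442
11. canonical 4-gon: [(31.4612, 44.6945) (31.6853, 25.1436) (57, 17.3866) (57, 44.142)]
12. shoelace: 588.2442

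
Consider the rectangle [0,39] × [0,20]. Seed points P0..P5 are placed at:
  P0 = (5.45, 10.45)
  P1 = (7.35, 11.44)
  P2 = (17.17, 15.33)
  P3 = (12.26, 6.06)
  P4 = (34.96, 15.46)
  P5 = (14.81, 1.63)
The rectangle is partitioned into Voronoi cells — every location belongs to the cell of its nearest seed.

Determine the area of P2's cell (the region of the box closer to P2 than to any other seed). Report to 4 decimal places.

1. box [0,39]×[0,20]: [(0, 0) (39, 0) (39, 20) (0, 20)]
2. ⊥bis P2·P0 via (11.31,12.89): [(16.6772, 0) (39, 0) (39, 20) (8.3495, 20)]  |A|=529.7331
3. ⊥bis P2·P1 via (12.26,13.385): [(17.5622, 0) (39, 0) (39, 20) (9.6396, 20)]  |A|=507.982
4. ⊥bis P2·P3 via (14.715,10.695): [(12.9567, 11.6263) (34.907, 0) (39, 0) (39, 20) (9.6396, 20)]  |A|=407.1539
5. ⊥bis P2·P4 via (26.065,15.395): [(12.9567, 11.6263) (26.1436, 4.6417) (26.0313, 20) (9.6396, 20)]  |A|=169.5021
6. ⊥bis P2·P5 via (15.99,8.48): [(12.9567, 11.6263) (20.298, 7.7379) (26.1283, 6.7335) (26.0313, 20) (9.6396, 20)]  |A|=163.4116
7. canonical 5-gon: [(12.9567, 11.6263) (20.298, 7.7379) (26.1283, 6.7335) (26.0313, 20) (9.6396, 20)]
8. shoelace: 163.4116

Area of P2's cell: 163.4116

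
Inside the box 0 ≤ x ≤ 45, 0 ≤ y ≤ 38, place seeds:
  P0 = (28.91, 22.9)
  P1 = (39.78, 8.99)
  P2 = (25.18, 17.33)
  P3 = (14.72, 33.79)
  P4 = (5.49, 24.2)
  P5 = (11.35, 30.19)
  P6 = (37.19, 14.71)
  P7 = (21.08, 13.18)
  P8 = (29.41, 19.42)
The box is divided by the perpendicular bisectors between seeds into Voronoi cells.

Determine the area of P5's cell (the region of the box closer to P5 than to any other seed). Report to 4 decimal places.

Area of P5's cell: 139.4157

1. box [0,45]×[0,38]: [(0, 0) (45, 0) (45, 38) (0, 38)]
2. ⊥bis P5·P0 via (20.13,26.545): [(0, 0) (9.1099, 0) (24.8855, 38) (0, 38)]  |A|=645.9129
3. ⊥bis P5·P1 via (25.565,19.59): [(0, 0) (9.1099, 0) (24.8855, 38) (0, 38)]  |A|=645.9129
4. ⊥bis P5·P2 via (18.265,23.76): [(0, 4.1173) (19.5455, 25.1371) (24.8855, 38) (0, 38)]  |A|=491.1772
5. ⊥bis P5·P3 via (13.035,31.99): [(0, 4.1173) (19.5455, 25.1371) (19.7722, 25.6832) (6.6148, 38) (0, 38)]  |A|=378.659
6. ⊥bis P5·P4 via (8.42,27.195): [(0, 35.4323) (15.2479, 20.5153) (19.5455, 25.1371) (19.7722, 25.6832) (6.6148, 38) (0, 38)]  |A|=139.9157
7. ⊥bis P5·P6 via (24.27,22.45): [(0, 35.4323) (15.2479, 20.5153) (19.5455, 25.1371) (19.7722, 25.6832) (6.6148, 38) (0, 38)]  |A|=139.9157
8. ⊥bis P5·P7 via (16.215,21.685): [(0, 35.4323) (14.8502, 20.9043) (16.4725, 21.8323) (19.5455, 25.1371) (19.7722, 25.6832) (6.6148, 38) (0, 38)]  |A|=139.4157
9. ⊥bis P5·P8 via (20.38,24.805): [(0, 35.4323) (14.8502, 20.9043) (16.4725, 21.8323) (19.5455, 25.1371) (19.7722, 25.6832) (6.6148, 38) (0, 38)]  |A|=139.4157
10. canonical 7-gon: [(0, 35.4323) (14.8502, 20.9043) (16.4725, 21.8323) (19.5455, 25.1371) (19.7722, 25.6832) (6.6148, 38) (0, 38)]
11. shoelace: 139.4157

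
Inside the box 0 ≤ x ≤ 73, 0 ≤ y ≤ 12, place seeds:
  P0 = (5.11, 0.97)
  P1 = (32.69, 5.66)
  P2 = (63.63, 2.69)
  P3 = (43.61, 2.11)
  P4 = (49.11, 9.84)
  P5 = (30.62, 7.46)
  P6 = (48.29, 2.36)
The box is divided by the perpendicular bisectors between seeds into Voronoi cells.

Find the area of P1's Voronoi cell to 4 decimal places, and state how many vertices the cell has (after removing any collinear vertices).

1. box [0,73]×[0,12]: [(0, 0) (73, 0) (73, 12) (0, 12)]
2. ⊥bis P1·P0 via (18.9,3.315): [(19.4637, 0) (73, 0) (73, 12) (17.4231, 12)]  |A|=654.679
3. ⊥bis P1·P2 via (48.16,4.175): [(19.4637, 0) (47.7592, 0) (48.9111, 12) (17.4231, 12)]  |A|=358.7013
4. ⊥bis P1·P3 via (38.15,3.885): [(19.4637, 0) (36.887, 0) (40.7881, 12) (17.4231, 12)]  |A|=244.7299
5. ⊥bis P1·P4 via (40.9,7.75): [(19.4637, 0) (36.887, 0) (40.2441, 10.3266) (39.8181, 12) (17.4231, 12)]  |A|=243.9182
6. ⊥bis P1·P5 via (31.655,6.56): [(25.9507, 0) (36.887, 0) (40.2441, 10.3266) (39.8181, 12) (36.3854, 12)]  |A|=91.2227
7. ⊥bis P1·P6 via (40.49,4.01): [(25.9507, 0) (36.887, 0) (40.2441, 10.3266) (39.8181, 12) (36.3854, 12)]  |A|=91.2227
8. canonical 5-gon: [(25.9507, 0) (36.887, 0) (40.2441, 10.3266) (39.8181, 12) (36.3854, 12)]
9. shoelace: 91.2227

Area of P1's cell: 91.2227 (5 vertices)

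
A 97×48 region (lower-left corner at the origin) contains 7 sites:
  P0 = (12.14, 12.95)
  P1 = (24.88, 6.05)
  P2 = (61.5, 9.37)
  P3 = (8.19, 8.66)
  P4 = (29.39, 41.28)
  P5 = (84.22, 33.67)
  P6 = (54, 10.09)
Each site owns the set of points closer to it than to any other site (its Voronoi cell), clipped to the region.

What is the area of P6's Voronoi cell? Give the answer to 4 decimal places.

Area of P6's cell: 606.2011

1. box [0,97]×[0,48]: [(0, 0) (97, 0) (97, 48) (0, 48)]
2. ⊥bis P6·P0 via (33.07,11.52): [(32.2829, 0) (97, 0) (97, 48) (35.5624, 48)]  |A|=3027.7118
3. ⊥bis P6·P1 via (39.44,8.07): [(35.014, 39.9725) (40.5596, 0) (97, 0) (97, 48) (35.5624, 48)]  |A|=2862.2918
4. ⊥bis P6·P2 via (57.75,9.73): [(35.014, 39.9725) (40.5596, 0) (56.8159, 0) (61.4239, 48) (35.5624, 48)]  |A|=1044.048
5. ⊥bis P6·P3 via (31.095,9.375): [(35.014, 39.9725) (40.5596, 0) (56.8159, 0) (61.4239, 48) (35.5624, 48)]  |A|=1044.048
6. ⊥bis P6·P4 via (41.695,25.685): [(37.4598, 22.3433) (40.5596, 0) (56.8159, 0) (60.723, 40.6988)]  |A|=619.1435
7. ⊥bis P6·P5 via (69.11,21.88): [(56.8256, 37.6236) (37.4598, 22.3433) (40.5596, 0) (56.8159, 0) (60.0332, 33.5128)]  |A|=606.2011
8. canonical 5-gon: [(56.8256, 37.6236) (37.4598, 22.3433) (40.5596, 0) (56.8159, 0) (60.0332, 33.5128)]
9. shoelace: 606.2011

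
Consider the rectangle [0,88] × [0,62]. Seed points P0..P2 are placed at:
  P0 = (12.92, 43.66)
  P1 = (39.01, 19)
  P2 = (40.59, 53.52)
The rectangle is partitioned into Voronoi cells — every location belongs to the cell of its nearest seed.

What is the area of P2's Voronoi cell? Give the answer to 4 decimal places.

Area of P2's cell: 1632.8261

1. box [0,88]×[0,62]: [(0, 0) (88, 0) (88, 62) (0, 62)]
2. ⊥bis P2·P0 via (26.755,48.59): [(44.0697, 0) (88, 0) (88, 62) (21.9764, 62)]  |A|=3408.5699
3. ⊥bis P2·P1 via (39.8,36.26): [(31.0053, 36.6625) (88, 34.0539) (88, 62) (21.9764, 62)]  |A|=1632.8261
4. canonical 4-gon: [(31.0053, 36.6625) (88, 34.0539) (88, 62) (21.9764, 62)]
5. shoelace: 1632.8261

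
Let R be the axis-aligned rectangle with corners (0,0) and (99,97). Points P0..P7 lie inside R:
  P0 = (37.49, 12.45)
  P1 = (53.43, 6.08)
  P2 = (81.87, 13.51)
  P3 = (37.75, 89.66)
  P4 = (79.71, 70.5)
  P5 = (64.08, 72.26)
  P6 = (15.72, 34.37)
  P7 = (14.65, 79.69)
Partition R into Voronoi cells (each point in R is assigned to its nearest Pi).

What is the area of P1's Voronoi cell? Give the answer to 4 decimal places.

1. box [0,99]×[0,97]: [(0, 0) (99, 0) (99, 97) (0, 97)]
2. ⊥bis P1·P0 via (45.46,9.265): [(41.7575, 0) (99, 0) (99, 97) (80.521, 97)]  |A|=3672.4945
3. ⊥bis P1·P2 via (67.65,9.795): [(58.9618, 43.0512) (41.7575, 0) (70.209, 0)]  |A|=612.435
4. ⊥bis P1·P3 via (45.59,47.87): [(58.9618, 43.0512) (41.7575, 0) (70.209, 0)]  |A|=612.435
5. ⊥bis P1·P4 via (66.57,38.29): [(59.4464, 41.196) (58.3923, 41.6261) (41.7575, 0) (70.209, 0)]  |A|=611.5614
6. ⊥bis P1·P5 via (58.755,39.17): [(60.0293, 38.9649) (57.492, 39.3733) (41.7575, 0) (70.209, 0)]  |A|=607.4688
7. ⊥bis P1·P6 via (34.575,20.225): [(60.0293, 38.9649) (57.492, 39.3733) (41.7575, 0) (70.209, 0)]  |A|=607.4688
8. ⊥bis P1·P7 via (34.04,42.885): [(60.0293, 38.9649) (57.492, 39.3733) (41.7575, 0) (70.209, 0)]  |A|=607.4688
9. canonical 4-gon: [(60.0293, 38.9649) (57.492, 39.3733) (41.7575, 0) (70.209, 0)]
10. shoelace: 607.4688

Area of P1's cell: 607.4688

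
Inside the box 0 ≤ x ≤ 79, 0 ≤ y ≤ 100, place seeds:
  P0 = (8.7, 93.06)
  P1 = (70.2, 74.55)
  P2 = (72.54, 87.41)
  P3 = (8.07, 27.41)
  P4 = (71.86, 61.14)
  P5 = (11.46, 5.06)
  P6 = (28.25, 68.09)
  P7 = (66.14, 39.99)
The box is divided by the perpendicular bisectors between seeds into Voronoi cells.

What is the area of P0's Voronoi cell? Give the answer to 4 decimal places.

1. box [0,79]×[0,100]: [(0, 0) (79, 0) (79, 100) (0, 100)]
2. ⊥bis P0·P1 via (39.45,83.805): [(0, 0) (14.2267, 0) (44.3243, 100) (0, 100)]  |A|=2927.552
3. ⊥bis P0·P2 via (40.62,90.235): [(0, 0) (14.2267, 0) (40.3012, 86.6333) (41.4842, 100) (0, 100)]  |A|=2908.5707
4. ⊥bis P0·P3 via (8.385,60.235): [(0, 60.3155) (32.287, 60.0056) (40.3012, 86.6333) (41.4842, 100) (0, 100)]  |A|=1508.0267
5. ⊥bis P0·P4 via (40.28,77.1): [(0, 60.3155) (31.6439, 60.0118) (33.2384, 63.1668) (40.3012, 86.6333) (41.4842, 100) (0, 100)]  |A|=1507.0073
6. ⊥bis P0·P5 via (10.08,49.06): [(0, 60.3155) (31.6439, 60.0118) (33.2384, 63.1668) (40.3012, 86.6333) (41.4842, 100) (0, 100)]  |A|=1507.0073
7. ⊥bis P0·P6 via (18.475,80.575): [(0, 66.1102) (41.3501, 98.4848) (41.4842, 100) (0, 100)]  |A|=732.1015
8. ⊥bis P0·P7 via (37.42,66.525): [(0, 66.1102) (41.3501, 98.4848) (41.4842, 100) (0, 100)]  |A|=732.1015
9. canonical 4-gon: [(0, 66.1102) (41.3501, 98.4848) (41.4842, 100) (0, 100)]
10. shoelace: 732.1015

Area of P0's cell: 732.1015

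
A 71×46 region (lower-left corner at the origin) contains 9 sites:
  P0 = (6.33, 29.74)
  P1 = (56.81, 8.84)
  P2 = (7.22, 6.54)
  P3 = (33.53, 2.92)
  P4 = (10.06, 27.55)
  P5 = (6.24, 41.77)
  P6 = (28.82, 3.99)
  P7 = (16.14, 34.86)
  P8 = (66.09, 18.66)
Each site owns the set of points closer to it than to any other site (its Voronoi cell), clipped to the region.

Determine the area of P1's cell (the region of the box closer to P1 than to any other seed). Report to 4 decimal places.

1. box [0,71]×[0,46]: [(0, 0) (71, 0) (71, 46) (0, 46)]
2. ⊥bis P1·P0 via (31.57,19.29): [(23.5835, 0) (71, 0) (71, 46) (42.6286, 46)]  |A|=1743.1224
3. ⊥bis P1·P2 via (32.015,7.69): [(31.4864, 19.088) (32.3717, 0) (71, 0) (71, 46) (42.6286, 46)]  |A|=1659.2478
4. ⊥bis P1·P3 via (45.17,5.88): [(37.8826, 34.537) (46.6653, 0) (71, 0) (71, 46) (42.6286, 46)]  |A|=1344.5341
5. ⊥bis P1·P4 via (33.435,18.195): [(38.6957, 31.3397) (46.6653, 0) (71, 0) (71, 46) (44.5629, 46)]  |A|=1318.1081
6. ⊥bis P1·P5 via (31.525,25.305): [(43.8642, 44.2541) (38.6957, 31.3397) (46.6653, 0) (71, 0) (71, 46) (45.0011, 46)]  |A|=1317.7256
7. ⊥bis P1·P6 via (42.815,6.415): [(43.8642, 44.2541) (38.6957, 31.3397) (46.6653, 0) (71, 0) (71, 46) (45.0011, 46)]  |A|=1317.7256
8. ⊥bis P1·P7 via (36.475,21.85): [(39.7909, 27.0329) (46.6653, 0) (71, 0) (71, 46) (51.9258, 46)]  |A|=1227.6195
9. ⊥bis P1·P8 via (61.45,13.75): [(42.6558, 31.5107) (39.7909, 27.0329) (46.6653, 0) (71, 0) (71, 4.7252)]  |A|=504.482
10. canonical 5-gon: [(42.6558, 31.5107) (39.7909, 27.0329) (46.6653, 0) (71, 0) (71, 4.7252)]
11. shoelace: 504.482

Area of P1's cell: 504.4820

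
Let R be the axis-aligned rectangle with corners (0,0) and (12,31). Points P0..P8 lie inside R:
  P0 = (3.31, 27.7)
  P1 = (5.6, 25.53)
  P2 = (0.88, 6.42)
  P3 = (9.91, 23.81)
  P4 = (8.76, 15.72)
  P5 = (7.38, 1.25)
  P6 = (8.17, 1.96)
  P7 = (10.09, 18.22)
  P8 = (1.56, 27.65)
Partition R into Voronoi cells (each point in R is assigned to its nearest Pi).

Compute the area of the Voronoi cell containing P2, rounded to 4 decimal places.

Area of P2's cell: 62.6506

1. box [0,12]×[0,31]: [(0, 0) (12, 0) (12, 31) (0, 31)]
2. ⊥bis P2·P0 via (2.095,17.06): [(0, 17.2992) (0, 0) (12, 0) (12, 15.9289)]  |A|=199.369
3. ⊥bis P2·P1 via (3.24,15.975): [(0, 16.7753) (0, 0) (12, 0) (12, 13.8114)]  |A|=183.5197
4. ⊥bis P2·P3 via (5.395,15.115): [(4.1913, 15.74) (0, 16.7753) (0, 0) (12, 0) (12, 11.6853)]  |A|=175.2186
5. ⊥bis P2·P4 via (4.82,11.07): [(0, 15.154) (0, 0) (12, 0) (12, 4.9863)]  |A|=120.8421
6. ⊥bis P2·P5 via (4.13,3.835): [(7.8456, 8.5064) (0, 15.154) (0, 0) (1.0797, 0)]  |A|=64.0382
7. ⊥bis P2·P6 via (4.525,4.19): [(4.9004, 4.8035) (7.3979, 8.8858) (0, 15.154) (0, 0) (1.0797, 0)]  |A|=62.6506
8. ⊥bis P2·P7 via (5.485,12.32): [(4.9004, 4.8035) (7.3979, 8.8858) (0, 15.154) (0, 0) (1.0797, 0)]  |A|=62.6506
9. ⊥bis P2·P8 via (1.22,17.035): [(4.9004, 4.8035) (7.3979, 8.8858) (0, 15.154) (0, 0) (1.0797, 0)]  |A|=62.6506
10. canonical 5-gon: [(4.9004, 4.8035) (7.3979, 8.8858) (0, 15.154) (0, 0) (1.0797, 0)]
11. shoelace: 62.6506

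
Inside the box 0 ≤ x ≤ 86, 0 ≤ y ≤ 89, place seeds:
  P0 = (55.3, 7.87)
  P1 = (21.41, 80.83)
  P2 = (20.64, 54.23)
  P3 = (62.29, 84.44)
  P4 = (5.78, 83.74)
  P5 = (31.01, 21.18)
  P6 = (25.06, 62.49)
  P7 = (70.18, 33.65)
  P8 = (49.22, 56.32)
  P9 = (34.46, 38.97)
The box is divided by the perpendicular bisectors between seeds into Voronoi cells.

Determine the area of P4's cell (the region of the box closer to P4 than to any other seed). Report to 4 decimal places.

1. box [0,86]×[0,89]: [(0, 0) (86, 0) (86, 89) (0, 89)]
2. ⊥bis P4·P0 via (30.54,45.805): [(0, 25.8717) (86, 82.0035) (86, 89) (0, 89)]  |A|=3015.3677
3. ⊥bis P4·P1 via (13.595,82.285): [(0, 25.8717) (3.5196, 28.1689) (14.8452, 89) (0, 89)]  |A|=562.6194
4. ⊥bis P4·P2 via (13.21,68.985): [(0, 62.333) (10.9025, 67.823) (14.8452, 89) (0, 89)]  |A|=302.5563
5. ⊥bis P4·P3 via (34.035,84.09): [(0, 62.333) (10.9025, 67.823) (14.8452, 89) (0, 89)]  |A|=302.5563
6. ⊥bis P4·P5 via (18.395,52.46): [(0, 62.333) (10.9025, 67.823) (14.8452, 89) (0, 89)]  |A|=302.5563
7. ⊥bis P4·P6 via (15.42,73.115): [(0, 62.333) (7.947, 66.3348) (11.1698, 69.2588) (14.8452, 89) (0, 89)]  |A|=300.6335
8. ⊥bis P4·P7 via (37.98,58.695): [(0, 62.333) (7.947, 66.3348) (11.1698, 69.2588) (14.8452, 89) (0, 89)]  |A|=300.6335
9. ⊥bis P4·P8 via (27.5,70.03): [(0, 62.333) (7.947, 66.3348) (11.1698, 69.2588) (14.8452, 89) (0, 89)]  |A|=300.6335
10. ⊥bis P4·P9 via (20.12,61.355): [(0, 62.333) (7.947, 66.3348) (11.1698, 69.2588) (14.8452, 89) (0, 89)]  |A|=300.6335
11. canonical 5-gon: [(0, 62.333) (7.947, 66.3348) (11.1698, 69.2588) (14.8452, 89) (0, 89)]
12. shoelace: 300.6335

Area of P4's cell: 300.6335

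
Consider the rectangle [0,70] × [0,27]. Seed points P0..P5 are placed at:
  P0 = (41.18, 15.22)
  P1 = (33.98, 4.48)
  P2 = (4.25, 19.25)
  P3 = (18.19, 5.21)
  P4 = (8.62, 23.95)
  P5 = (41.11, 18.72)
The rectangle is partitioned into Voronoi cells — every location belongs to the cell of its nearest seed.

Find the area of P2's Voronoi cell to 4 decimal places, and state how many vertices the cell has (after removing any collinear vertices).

Area of P2's cell: 182.3485 (4 vertices)

1. box [0,70]×[0,27]: [(0, 0) (70, 0) (70, 27) (0, 27)]
2. ⊥bis P2·P0 via (22.715,17.235): [(0, 0) (20.8342, 0) (23.7806, 27) (0, 27)]  |A|=602.3003
3. ⊥bis P2·P1 via (19.115,11.865): [(0, 0) (13.2204, 0) (22.9774, 19.6395) (23.7806, 27) (0, 27)]  |A|=527.5347
4. ⊥bis P2·P3 via (11.22,12.23): [(0, 1.0899) (23.4993, 24.4218) (23.7806, 27) (0, 27)]  |A|=335.0895
5. ⊥bis P2·P4 via (6.435,21.6): [(0, 1.0899) (13.7795, 14.7712) (0.6272, 27) (0, 27)]  |A|=182.3485
6. ⊥bis P2·P5 via (22.68,18.985): [(0, 1.0899) (13.7795, 14.7712) (0.6272, 27) (0, 27)]  |A|=182.3485
7. canonical 4-gon: [(0, 1.0899) (13.7795, 14.7712) (0.6272, 27) (0, 27)]
8. shoelace: 182.3485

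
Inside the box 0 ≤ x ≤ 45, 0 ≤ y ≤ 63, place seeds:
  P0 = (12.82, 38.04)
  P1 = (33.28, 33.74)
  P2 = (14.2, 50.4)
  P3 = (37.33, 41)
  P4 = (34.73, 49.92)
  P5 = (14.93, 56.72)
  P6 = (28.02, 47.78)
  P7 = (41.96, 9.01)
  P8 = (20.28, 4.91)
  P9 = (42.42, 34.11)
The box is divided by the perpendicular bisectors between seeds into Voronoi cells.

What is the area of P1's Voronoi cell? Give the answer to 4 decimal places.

Area of P1's cell: 302.5856

1. box [0,45]×[0,63]: [(0, 0) (45, 0) (45, 63) (0, 63)]
2. ⊥bis P1·P0 via (23.05,35.89): [(15.5071, 0) (45, 0) (45, 63) (28.7476, 63)]  |A|=1440.9757
3. ⊥bis P1·P2 via (23.74,42.07): [(24.5418, 42.9883) (15.5071, 0) (45, 0) (45, 63) (42.0154, 63)]  |A|=1308.2205
4. ⊥bis P1·P3 via (35.305,37.37): [(24.7684, 43.2478) (24.5418, 42.9883) (15.5071, 0) (45, 0) (45, 31.9616)]  |A|=964.7666
5. ⊥bis P1·P4 via (34.005,41.83): [(26.0287, 42.5448) (24.4778, 42.6838) (15.5071, 0) (45, 0) (45, 31.9616)]  |A|=964.2829
6. ⊥bis P1·P5 via (24.105,45.23): [(26.0287, 42.5448) (24.4778, 42.6838) (15.5071, 0) (45, 0) (45, 31.9616)]  |A|=964.2829
7. ⊥bis P1·P6 via (30.65,40.76): [(29.7994, 40.4413) (23.5114, 38.0856) (15.5071, 0) (45, 0) (45, 31.9616)]  |A|=949.5954
8. ⊥bis P1·P7 via (37.62,21.375): [(29.7994, 40.4413) (23.5114, 38.0856) (18.5961, 14.6978) (45, 23.9653) (45, 31.9616)]  |A|=416.4668
9. ⊥bis P1·P8 via (26.78,19.325): [(29.7994, 40.4413) (23.5114, 38.0856) (20.1928, 22.2953) (28.9682, 18.3383) (45, 23.9653) (45, 31.9616)]  |A|=379.9724
10. ⊥bis P1·P9 via (37.85,33.925): [(37.7661, 35.9971) (29.7994, 40.4413) (23.5114, 38.0856) (20.1928, 22.2953) (28.9682, 18.3383) (38.3477, 21.6304)]  |A|=302.5856
11. canonical 6-gon: [(37.7661, 35.9971) (29.7994, 40.4413) (23.5114, 38.0856) (20.1928, 22.2953) (28.9682, 18.3383) (38.3477, 21.6304)]
12. shoelace: 302.5856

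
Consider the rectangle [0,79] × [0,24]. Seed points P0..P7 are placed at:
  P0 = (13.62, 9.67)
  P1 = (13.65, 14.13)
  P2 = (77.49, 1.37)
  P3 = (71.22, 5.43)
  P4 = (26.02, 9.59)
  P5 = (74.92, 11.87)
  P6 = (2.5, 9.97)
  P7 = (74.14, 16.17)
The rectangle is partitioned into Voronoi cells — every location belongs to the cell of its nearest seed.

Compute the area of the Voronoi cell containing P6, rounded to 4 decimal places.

1. box [0,79]×[0,24]: [(0, 0) (79, 0) (79, 24) (0, 24)]
2. ⊥bis P6·P0 via (8.06,9.82): [(0, 0) (7.7951, 0) (8.4426, 24) (0, 24)]  |A|=194.8515
3. ⊥bis P6·P1 via (8.075,12.05): [(0, 0) (7.7951, 0) (8.1171, 11.9371) (3.6165, 24) (0, 24)]  |A|=165.7436
4. ⊥bis P6·P2 via (39.995,5.67): [(0, 0) (7.7951, 0) (8.1171, 11.9371) (3.6165, 24) (0, 24)]  |A|=165.7436
5. ⊥bis P6·P3 via (36.86,7.7): [(0, 0) (7.7951, 0) (8.1171, 11.9371) (3.6165, 24) (0, 24)]  |A|=165.7436
6. ⊥bis P6·P4 via (14.26,9.78): [(0, 0) (7.7951, 0) (8.1171, 11.9371) (3.6165, 24) (0, 24)]  |A|=165.7436
7. ⊥bis P6·P5 via (38.71,10.92): [(0, 0) (7.7951, 0) (8.1171, 11.9371) (3.6165, 24) (0, 24)]  |A|=165.7436
8. ⊥bis P6·P7 via (38.32,13.07): [(0, 0) (7.7951, 0) (8.1171, 11.9371) (3.6165, 24) (0, 24)]  |A|=165.7436
9. canonical 5-gon: [(0, 0) (7.7951, 0) (8.1171, 11.9371) (3.6165, 24) (0, 24)]
10. shoelace: 165.7436

Area of P6's cell: 165.7436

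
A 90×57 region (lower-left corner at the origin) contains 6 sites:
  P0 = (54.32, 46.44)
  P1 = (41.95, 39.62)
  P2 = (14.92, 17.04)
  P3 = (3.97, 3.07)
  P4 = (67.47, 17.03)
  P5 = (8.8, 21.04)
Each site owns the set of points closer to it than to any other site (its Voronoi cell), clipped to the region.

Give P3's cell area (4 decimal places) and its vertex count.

1. box [0,90]×[0,57]: [(0, 0) (90, 0) (90, 57) (0, 57)]
2. ⊥bis P3·P0 via (29.145,24.755): [(0, 0) (50.4682, 0) (1.3701, 57) (0, 57)]  |A|=1477.3926
3. ⊥bis P3·P1 via (22.96,21.345): [(0, 45.2033) (0, 0) (43.5013, 0)]  |A|=983.2018
4. ⊥bis P3·P2 via (9.445,10.055): [(0, 17.4582) (0, 0) (22.2732, 0)]  |A|=194.4247
5. ⊥bis P3·P4 via (35.72,10.05): [(0, 17.4582) (0, 0) (22.2732, 0)]  |A|=194.4247
6. ⊥bis P3·P5 via (6.385,12.055): [(7.1587, 11.847) (0, 13.7712) (0, 0) (22.2732, 0)]  |A|=181.2275
7. canonical 4-gon: [(7.1587, 11.847) (0, 13.7712) (0, 0) (22.2732, 0)]
8. shoelace: 181.2275

Area of P3's cell: 181.2275 (4 vertices)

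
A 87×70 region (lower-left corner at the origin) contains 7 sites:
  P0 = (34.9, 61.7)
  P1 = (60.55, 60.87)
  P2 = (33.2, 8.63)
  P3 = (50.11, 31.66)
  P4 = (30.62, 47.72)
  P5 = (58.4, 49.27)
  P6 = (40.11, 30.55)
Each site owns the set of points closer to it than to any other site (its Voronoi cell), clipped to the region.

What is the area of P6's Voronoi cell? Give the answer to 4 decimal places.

1. box [0,87]×[0,70]: [(0, 0) (87, 0) (87, 70) (0, 70)]
2. ⊥bis P6·P0 via (37.505,46.125): [(0, 39.8521) (0, 0) (87, 0) (87, 54.4033)]  |A|=4100.1095
3. ⊥bis P6·P1 via (50.33,45.71): [(47.2874, 47.7612) (0, 39.8521) (0, 0) (87, 0) (87, 20.9892)]  |A|=3436.6288
4. ⊥bis P6·P2 via (36.655,19.59): [(47.2874, 47.7612) (0, 39.8521) (0, 31.145) (87, 3.7194) (87, 20.9892)]  |A|=1920.0273
5. ⊥bis P6·P3 via (45.11,31.105): [(43.3346, 47.1) (0, 39.8521) (0, 31.145) (46.7411, 16.4105)]  |A|=880.7928
6. ⊥bis P6·P4 via (35.365,39.135): [(43.7069, 43.7456) (13.3148, 26.9477) (46.7411, 16.4105)]  |A|=440.8698
7. ⊥bis P6·P5 via (49.255,39.91): [(43.7069, 43.7456) (13.3148, 26.9477) (46.7411, 16.4105)]  |A|=440.8698
8. canonical 3-gon: [(43.7069, 43.7456) (13.3148, 26.9477) (46.7411, 16.4105)]
9. shoelace: 440.8698

Area of P6's cell: 440.8698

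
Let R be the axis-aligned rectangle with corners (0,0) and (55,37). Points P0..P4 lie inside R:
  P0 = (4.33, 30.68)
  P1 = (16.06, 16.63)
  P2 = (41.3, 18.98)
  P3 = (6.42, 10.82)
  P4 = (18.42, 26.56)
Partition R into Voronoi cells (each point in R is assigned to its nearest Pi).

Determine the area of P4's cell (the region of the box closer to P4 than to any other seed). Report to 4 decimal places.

Area of P4's cell: 324.5338

1. box [0,55]×[0,37]: [(0, 0) (55, 0) (55, 37) (0, 37)]
2. ⊥bis P4·P0 via (11.375,28.62): [(3.0063, 0) (55, 0) (55, 37) (13.8254, 37)]  |A|=1723.6135
3. ⊥bis P4·P1 via (17.24,21.595): [(9.8354, 23.3548) (55, 12.6208) (55, 37) (13.8254, 37)]  |A|=831.4558
4. ⊥bis P4·P2 via (29.86,22.77): [(9.8354, 23.3548) (28.578, 18.9004) (34.5743, 37) (13.8254, 37)]  |A|=324.5338
5. ⊥bis P4·P3 via (12.42,18.69): [(9.8354, 23.3548) (28.578, 18.9004) (34.5743, 37) (13.8254, 37)]  |A|=324.5338
6. canonical 4-gon: [(9.8354, 23.3548) (28.578, 18.9004) (34.5743, 37) (13.8254, 37)]
7. shoelace: 324.5338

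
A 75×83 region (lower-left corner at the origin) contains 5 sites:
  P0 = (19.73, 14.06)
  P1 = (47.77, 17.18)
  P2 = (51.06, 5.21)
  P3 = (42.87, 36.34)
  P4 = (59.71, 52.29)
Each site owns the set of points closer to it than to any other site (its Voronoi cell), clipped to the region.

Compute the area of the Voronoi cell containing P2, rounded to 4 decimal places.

1. box [0,75]×[0,83]: [(0, 0) (75, 0) (75, 83) (0, 83)]
2. ⊥bis P2·P0 via (35.395,9.635): [(32.6733, 0) (75, 0) (75, 83) (56.1189, 83)]  |A|=2540.1216
3. ⊥bis P2·P1 via (49.415,11.195): [(34.6926, 7.1485) (32.6733, 0) (75, 0) (75, 18.2271)]  |A|=518.6301
4. ⊥bis P2·P3 via (46.965,20.775): [(34.6926, 7.1485) (32.6733, 0) (75, 0) (75, 18.2271)]  |A|=518.6301
5. ⊥bis P2·P4 via (55.385,28.75): [(34.6926, 7.1485) (32.6733, 0) (75, 0) (75, 18.2271)]  |A|=518.6301
6. canonical 4-gon: [(34.6926, 7.1485) (32.6733, 0) (75, 0) (75, 18.2271)]
7. shoelace: 518.6301

Area of P2's cell: 518.6301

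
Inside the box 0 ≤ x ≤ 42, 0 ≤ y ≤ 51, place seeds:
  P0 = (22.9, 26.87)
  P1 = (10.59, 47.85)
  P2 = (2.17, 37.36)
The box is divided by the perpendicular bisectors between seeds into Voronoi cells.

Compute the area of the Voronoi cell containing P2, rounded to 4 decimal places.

Area of P2's cell: 293.4194

1. box [0,42]×[0,51]: [(0, 0) (42, 0) (42, 51) (0, 51)]
2. ⊥bis P2·P0 via (12.535,32.115): [(0, 7.3437) (22.0914, 51) (0, 51)]  |A|=482.2134
3. ⊥bis P2·P1 via (6.38,42.605): [(0, 47.726) (0, 7.3437) (14.5321, 36.0616)]  |A|=293.4194
4. canonical 3-gon: [(0, 47.726) (0, 7.3437) (14.5321, 36.0616)]
5. shoelace: 293.4194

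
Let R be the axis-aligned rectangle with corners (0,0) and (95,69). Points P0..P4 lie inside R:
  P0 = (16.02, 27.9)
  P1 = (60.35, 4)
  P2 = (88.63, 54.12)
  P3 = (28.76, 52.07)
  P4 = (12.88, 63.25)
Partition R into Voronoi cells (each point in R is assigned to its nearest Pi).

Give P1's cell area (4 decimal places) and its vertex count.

1. box [0,95]×[0,69]: [(0, 0) (95, 0) (95, 69) (0, 69)]
2. ⊥bis P1·P0 via (38.185,15.95): [(29.5857, 0) (95, 0) (95, 69) (66.7863, 69)]  |A|=3230.165
3. ⊥bis P1·P2 via (74.49,29.06): [(52.0726, 41.7089) (29.5857, 0) (95, 0) (95, 17.4873)]  |A|=1739.5212
4. ⊥bis P1·P3 via (44.555,28.035): [(59.223, 37.6743) (44.7803, 28.1831) (29.5857, 0) (95, 0) (95, 17.4873)]  |A|=1676.4529
5. ⊥bis P1·P4 via (36.615,33.625): [(59.223, 37.6743) (44.7803, 28.1831) (29.5857, 0) (95, 0) (95, 17.4873)]  |A|=1676.4529
6. canonical 5-gon: [(59.223, 37.6743) (44.7803, 28.1831) (29.5857, 0) (95, 0) (95, 17.4873)]
7. shoelace: 1676.4529

Area of P1's cell: 1676.4529 (5 vertices)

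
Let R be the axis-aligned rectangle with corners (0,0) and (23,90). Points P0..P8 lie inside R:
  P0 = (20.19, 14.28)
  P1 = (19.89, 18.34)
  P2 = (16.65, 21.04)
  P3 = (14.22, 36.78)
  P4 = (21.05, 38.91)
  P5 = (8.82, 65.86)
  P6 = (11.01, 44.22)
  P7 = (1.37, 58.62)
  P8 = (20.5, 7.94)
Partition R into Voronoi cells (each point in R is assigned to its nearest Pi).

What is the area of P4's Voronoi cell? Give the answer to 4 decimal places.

1. box [0,23]×[0,90]: [(0, 0) (23, 0) (23, 90) (0, 90)]
2. ⊥bis P4·P0 via (20.62,26.595): [(0, 27.315) (23, 26.5119) (23, 90) (0, 90)]  |A|=1450.9909
3. ⊥bis P4·P1 via (20.47,28.625): [(0, 29.7794) (23, 28.4823) (23, 90) (0, 90)]  |A|=1399.9906
4. ⊥bis P4·P2 via (18.85,29.975): [(0, 34.6163) (23, 28.9532) (23, 90) (0, 90)]  |A|=1338.951
5. ⊥bis P4·P3 via (17.635,37.845): [(20.1924, 29.6445) (23, 28.9532) (23, 90) (1.37, 90)]  |A|=738.4431
6. ⊥bis P4·P5 via (14.935,52.385): [(13.328, 51.6557) (20.1924, 29.6445) (23, 28.9532) (23, 56.0449)]  |A|=159.5424
7. ⊥bis P4·P6 via (16.03,41.565): [(16.3099, 42.0942) (20.1924, 29.6445) (23, 28.9532) (23, 54.7437)]  |A|=102.4058
8. ⊥bis P4·P7 via (11.21,48.765): [(16.3099, 42.0942) (20.1924, 29.6445) (23, 28.9532) (23, 54.7437)]  |A|=102.4058
9. ⊥bis P4·P8 via (20.775,23.425): [(16.3099, 42.0942) (20.1924, 29.6445) (23, 28.9532) (23, 54.7437)]  |A|=102.4058
10. canonical 4-gon: [(16.3099, 42.0942) (20.1924, 29.6445) (23, 28.9532) (23, 54.7437)]
11. shoelace: 102.4058

Area of P4's cell: 102.4058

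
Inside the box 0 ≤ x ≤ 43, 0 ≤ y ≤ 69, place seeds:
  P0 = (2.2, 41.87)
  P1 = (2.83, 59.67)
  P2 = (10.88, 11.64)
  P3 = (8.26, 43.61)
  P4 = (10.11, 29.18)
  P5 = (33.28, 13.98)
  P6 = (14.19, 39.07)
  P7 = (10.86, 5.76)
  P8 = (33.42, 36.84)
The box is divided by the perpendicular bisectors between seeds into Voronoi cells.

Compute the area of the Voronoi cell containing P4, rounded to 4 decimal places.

Area of P4's cell: 295.0169

1. box [0,43]×[0,69]: [(0, 0) (43, 0) (43, 69) (0, 69)]
2. ⊥bis P4·P0 via (6.155,35.525): [(0, 31.6884) (0, 0) (43, 0) (43, 58.4914)]  |A|=1938.867
3. ⊥bis P4·P1 via (6.47,44.425): [(29.1028, 49.829) (0, 31.6884) (0, 0) (43, 0) (43, 53.1472)]  |A|=1901.7318
4. ⊥bis P4·P2 via (10.495,20.41): [(29.1028, 49.829) (0, 31.6884) (0, 19.9493) (43, 21.837) (43, 53.1472)]  |A|=1003.3278
5. ⊥bis P4·P3 via (9.185,36.395): [(7.1276, 36.1312) (0, 31.6884) (0, 19.9493) (43, 21.837) (43, 40.7303)]  |A|=721.8948
6. ⊥bis P4·P5 via (21.695,21.58): [(33.4552, 39.5066) (7.1276, 36.1312) (0, 31.6884) (0, 19.9493) (21.2368, 20.8816)]  |A|=434.8954
7. ⊥bis P4·P6 via (12.15,34.125): [(26.1389, 28.354) (7.2491, 36.1468) (7.1276, 36.1312) (0, 31.6884) (0, 19.9493) (21.2368, 20.8816)]  |A|=301.0538
8. ⊥bis P4·P7 via (10.485,17.47): [(26.1389, 28.354) (7.2491, 36.1468) (7.1276, 36.1312) (0, 31.6884) (0, 19.9493) (21.2368, 20.8816)]  |A|=301.0538
9. ⊥bis P4·P8 via (21.765,33.01): [(24.2441, 25.4658) (22.849, 29.7113) (7.2491, 36.1468) (7.1276, 36.1312) (0, 31.6884) (0, 19.9493) (21.2368, 20.8816)]  |A|=295.0169
10. canonical 7-gon: [(24.2441, 25.4658) (22.849, 29.7113) (7.2491, 36.1468) (7.1276, 36.1312) (0, 31.6884) (0, 19.9493) (21.2368, 20.8816)]
11. shoelace: 295.0169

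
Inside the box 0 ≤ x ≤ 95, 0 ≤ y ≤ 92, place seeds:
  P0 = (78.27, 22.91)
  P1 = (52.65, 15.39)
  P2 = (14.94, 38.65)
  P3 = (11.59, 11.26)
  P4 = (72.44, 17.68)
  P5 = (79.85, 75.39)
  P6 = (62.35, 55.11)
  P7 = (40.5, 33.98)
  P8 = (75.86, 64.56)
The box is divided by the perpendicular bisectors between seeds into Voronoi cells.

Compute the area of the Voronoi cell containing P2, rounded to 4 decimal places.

1. box [0,95]×[0,92]: [(0, 0) (95, 0) (95, 92) (0, 92)]
2. ⊥bis P2·P0 via (46.605,30.78): [(0, 0) (38.955, 0) (61.8206, 92) (0, 92)]  |A|=4635.6748
3. ⊥bis P2·P1 via (33.795,27.02): [(0, 0) (17.1287, 0) (53.685, 59.2664) (61.8206, 92) (0, 92)]  |A|=3988.8934
4. ⊥bis P2·P3 via (13.265,24.955): [(0, 26.5774) (31.1705, 22.765) (53.685, 59.2664) (61.8206, 92) (0, 92)]  |A|=3379.7102
5. ⊥bis P2·P4 via (43.69,28.165): [(0, 26.5774) (31.1705, 22.765) (53.685, 59.2664) (61.8206, 92) (0, 92)]  |A|=3379.7102
6. ⊥bis P2·P5 via (47.395,57.02): [(0, 26.5774) (31.1705, 22.765) (49.7419, 52.8737) (27.5958, 92) (0, 92)]  |A|=2671.6337
7. ⊥bis P2·P6 via (38.645,46.88): [(0, 26.5774) (31.1705, 22.765) (41.3101, 39.2037) (22.9801, 92) (0, 92)]  |A|=2233.4659
8. ⊥bis P2·P7 via (27.72,36.315): [(0, 26.5774) (25.3739, 23.474) (32.7517, 63.8546) (22.9801, 92) (0, 92)]  |A|=1918.4955
9. ⊥bis P2·P8 via (45.4,51.605): [(0, 26.5774) (25.3739, 23.474) (32.7517, 63.8546) (22.9801, 92) (0, 92)]  |A|=1918.4955
10. canonical 5-gon: [(0, 26.5774) (25.3739, 23.474) (32.7517, 63.8546) (22.9801, 92) (0, 92)]
11. shoelace: 1918.4955

Area of P2's cell: 1918.4955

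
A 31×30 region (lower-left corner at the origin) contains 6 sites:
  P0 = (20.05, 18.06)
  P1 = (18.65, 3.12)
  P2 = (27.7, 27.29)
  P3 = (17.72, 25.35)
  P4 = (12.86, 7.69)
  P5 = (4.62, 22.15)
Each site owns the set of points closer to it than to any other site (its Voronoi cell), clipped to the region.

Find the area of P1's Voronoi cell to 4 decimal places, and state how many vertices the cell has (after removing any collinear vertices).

1. box [0,31]×[0,30]: [(0, 0) (31, 0) (31, 30) (0, 30)]
2. ⊥bis P1·P0 via (19.35,10.59): [(0, 12.4033) (0, 0) (31, 0) (31, 9.4983)]  |A|=339.4741
3. ⊥bis P1·P2 via (23.175,15.205): [(0, 12.4033) (0, 0) (31, 0) (31, 9.4983)]  |A|=339.4741
4. ⊥bis P1·P3 via (18.185,14.235): [(0, 12.4033) (0, 0) (31, 0) (31, 9.4983)]  |A|=339.4741
5. ⊥bis P1·P4 via (15.755,5.405): [(19.8132, 10.5466) (11.4889, 0) (31, 0) (31, 9.4983)]  |A|=156.0156
6. ⊥bis P1·P5 via (11.635,12.635): [(19.8132, 10.5466) (11.4889, 0) (31, 0) (31, 9.4983)]  |A|=156.0156
7. canonical 4-gon: [(19.8132, 10.5466) (11.4889, 0) (31, 0) (31, 9.4983)]
8. shoelace: 156.0156

Area of P1's cell: 156.0156 (4 vertices)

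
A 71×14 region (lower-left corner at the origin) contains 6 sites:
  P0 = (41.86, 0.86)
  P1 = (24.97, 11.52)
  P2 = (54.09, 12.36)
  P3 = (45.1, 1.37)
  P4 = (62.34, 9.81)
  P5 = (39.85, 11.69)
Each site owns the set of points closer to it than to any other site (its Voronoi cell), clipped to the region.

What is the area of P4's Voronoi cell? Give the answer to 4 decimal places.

Area of P4's cell: 194.9253

1. box [0,71]×[0,14]: [(0, 0) (71, 0) (71, 14) (0, 14)]
2. ⊥bis P4·P0 via (52.1,5.335): [(54.4315, 0) (71, 0) (71, 14) (48.3133, 14)]  |A|=274.7867
3. ⊥bis P4·P1 via (43.655,10.665): [(54.4315, 0) (71, 0) (71, 14) (48.3133, 14)]  |A|=274.7867
4. ⊥bis P4·P2 via (58.215,11.085): [(54.7887, 0) (71, 0) (71, 14) (59.116, 14)]  |A|=196.6669
5. ⊥bis P4·P3 via (53.72,5.59): [(55.4342, 2.0884) (56.4566, 0) (71, 0) (71, 14) (59.116, 14)]  |A|=194.9253
6. ⊥bis P4·P5 via (51.095,10.75): [(55.4342, 2.0884) (56.4566, 0) (71, 0) (71, 14) (59.116, 14)]  |A|=194.9253
7. canonical 5-gon: [(55.4342, 2.0884) (56.4566, 0) (71, 0) (71, 14) (59.116, 14)]
8. shoelace: 194.9253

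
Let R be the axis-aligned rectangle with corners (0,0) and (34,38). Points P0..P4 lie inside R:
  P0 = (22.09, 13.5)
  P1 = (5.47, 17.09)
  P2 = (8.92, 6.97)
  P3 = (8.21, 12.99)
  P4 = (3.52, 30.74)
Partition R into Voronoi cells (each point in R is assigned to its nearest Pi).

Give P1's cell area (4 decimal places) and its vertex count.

1. box [0,34]×[0,38]: [(0, 0) (34, 0) (34, 38) (0, 38)]
2. ⊥bis P1·P0 via (13.78,15.295): [(0, 0) (10.4762, 0) (18.6844, 38) (0, 38)]  |A|=554.0513
3. ⊥bis P1·P2 via (7.195,12.03): [(0, 9.5772) (13.5421, 14.1938) (18.6844, 38) (0, 38)]  |A|=414.8552
4. ⊥bis P1·P3 via (6.84,15.04): [(0, 10.4689) (14.8865, 20.4174) (18.6844, 38) (0, 38)]  |A|=369.1806
5. ⊥bis P1·P4 via (4.495,23.915): [(0, 23.2729) (0, 10.4689) (14.8865, 20.4174) (15.9969, 25.5581)]  |A|=135.152
6. canonical 4-gon: [(0, 23.2729) (0, 10.4689) (14.8865, 20.4174) (15.9969, 25.5581)]
7. shoelace: 135.152

Area of P1's cell: 135.1520 (4 vertices)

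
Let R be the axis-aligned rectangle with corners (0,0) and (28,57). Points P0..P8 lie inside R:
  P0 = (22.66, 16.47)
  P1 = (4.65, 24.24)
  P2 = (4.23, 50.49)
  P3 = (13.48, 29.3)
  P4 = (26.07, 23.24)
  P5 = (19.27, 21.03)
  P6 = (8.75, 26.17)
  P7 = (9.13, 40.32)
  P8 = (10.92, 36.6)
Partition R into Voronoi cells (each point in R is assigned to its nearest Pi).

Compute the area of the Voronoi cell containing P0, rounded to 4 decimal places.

Area of P0's cell: 326.9197

1. box [0,28]×[0,57]: [(0, 0) (28, 0) (28, 57) (0, 57)]
2. ⊥bis P0·P1 via (13.655,20.355): [(4.8733, 0) (28, 0) (28, 53.6051)]  |A|=619.8547
3. ⊥bis P0·P2 via (13.445,33.48): [(21.1086, 37.6317) (4.8733, 0) (28, 0) (28, 41.365)]  |A|=577.6792
4. ⊥bis P0·P3 via (18.07,22.885): [(13.2625, 19.4452) (4.8733, 0) (28, 0) (28, 29.99)]  |A|=445.8406
5. ⊥bis P0·P4 via (24.365,19.855): [(18.1854, 22.9676) (13.2625, 19.4452) (4.8733, 0) (28, 0) (28, 18.0241)]  |A|=387.1203
6. ⊥bis P0·P5 via (20.965,18.75): [(23.2243, 20.4296) (9.184, 9.9918) (4.8733, 0) (28, 0) (28, 18.0241)]  |A|=326.9197
7. ⊥bis P0·P6 via (15.705,21.32): [(23.2243, 20.4296) (9.184, 9.9918) (4.8733, 0) (28, 0) (28, 18.0241)]  |A|=326.9197
8. ⊥bis P0·P7 via (15.895,28.395): [(23.2243, 20.4296) (9.184, 9.9918) (4.8733, 0) (28, 0) (28, 18.0241)]  |A|=326.9197
9. ⊥bis P0·P8 via (16.79,26.535): [(23.2243, 20.4296) (9.184, 9.9918) (4.8733, 0) (28, 0) (28, 18.0241)]  |A|=326.9197
10. canonical 5-gon: [(23.2243, 20.4296) (9.184, 9.9918) (4.8733, 0) (28, 0) (28, 18.0241)]
11. shoelace: 326.9197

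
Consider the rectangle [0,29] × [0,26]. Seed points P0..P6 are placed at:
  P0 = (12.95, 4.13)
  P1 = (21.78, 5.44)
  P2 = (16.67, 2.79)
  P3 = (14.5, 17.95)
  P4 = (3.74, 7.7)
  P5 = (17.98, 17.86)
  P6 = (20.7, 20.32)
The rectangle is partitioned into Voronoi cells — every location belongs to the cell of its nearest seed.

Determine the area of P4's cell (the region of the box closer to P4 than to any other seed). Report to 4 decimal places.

1. box [0,29]×[0,26]: [(0, 0) (29, 0) (29, 26) (0, 26)]
2. ⊥bis P4·P0 via (8.345,5.915): [(0, 0) (6.0522, 0) (16.1304, 26) (0, 26)]  |A|=288.3739
3. ⊥bis P4·P1 via (12.76,6.57): [(0, 0) (6.0522, 0) (14.747, 22.4312) (15.1941, 26) (0, 26)]  |A|=286.7032
4. ⊥bis P4·P2 via (10.205,5.245): [(0, 0) (6.0522, 0) (14.747, 22.4312) (15.1941, 26) (0, 26)]  |A|=286.7032
5. ⊥bis P4·P3 via (9.12,12.825): [(0, 22.3988) (0, 0) (6.0522, 0) (10.4729, 11.4047)]  |A|=151.8025
6. ⊥bis P4·P5 via (10.86,12.78): [(0, 22.3988) (0, 0) (6.0522, 0) (10.4729, 11.4047)]  |A|=151.8025
7. ⊥bis P4·P6 via (12.22,14.01): [(0, 22.3988) (0, 0) (6.0522, 0) (10.4729, 11.4047)]  |A|=151.8025
8. canonical 4-gon: [(0, 22.3988) (0, 0) (6.0522, 0) (10.4729, 11.4047)]
9. shoelace: 151.8025

Area of P4's cell: 151.8025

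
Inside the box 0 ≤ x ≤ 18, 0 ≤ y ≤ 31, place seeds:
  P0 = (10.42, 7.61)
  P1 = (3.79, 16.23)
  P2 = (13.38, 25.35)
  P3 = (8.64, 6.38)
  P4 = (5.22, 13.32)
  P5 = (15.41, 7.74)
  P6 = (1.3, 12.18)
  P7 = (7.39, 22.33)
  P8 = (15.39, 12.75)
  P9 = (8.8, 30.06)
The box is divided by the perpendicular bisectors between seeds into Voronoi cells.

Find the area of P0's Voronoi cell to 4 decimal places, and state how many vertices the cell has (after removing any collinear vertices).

Area of P0's cell: 29.7387 (4 vertices)

1. box [0,18]×[0,31]: [(0, 0) (18, 0) (18, 31) (0, 31)]
2. ⊥bis P0·P1 via (7.105,11.92): [(0, 6.4552) (0, 0) (18, 0) (18, 20.2998)]  |A|=240.7954
3. ⊥bis P0·P2 via (11.9,16.48): [(12.8316, 16.3246) (0, 6.4552) (0, 0) (18, 0) (18, 15.4622)]  |A|=228.294
4. ⊥bis P0·P3 via (9.53,6.995): [(12.8316, 16.3246) (6.4663, 11.4287) (14.3636, 0) (18, 0) (18, 15.4622)]  |A|=125.3445
5. ⊥bis P0·P4 via (7.82,10.465): [(14.034, 16.1239) (7.3978, 10.0806) (14.3636, 0) (18, 0) (18, 15.4622)]  |A|=114.4745
6. ⊥bis P0·P5 via (12.915,7.675): [(12.7259, 14.9327) (7.3978, 10.0806) (13.066, 1.8778)]  |A|=35.6039
7. ⊥bis P0·P6 via (5.86,9.895): [(12.7259, 14.9327) (7.3978, 10.0806) (13.066, 1.8778)]  |A|=35.6039
8. ⊥bis P0·P7 via (8.905,14.97): [(12.7259, 14.9327) (7.3978, 10.0806) (13.066, 1.8778)]  |A|=35.6039
9. ⊥bis P0·P8 via (12.905,10.18): [(12.8483, 10.2348) (10.2869, 12.7115) (7.3978, 10.0806) (13.066, 1.8778)]  |A|=29.7387
10. ⊥bis P0·P9 via (9.61,18.835): [(12.8483, 10.2348) (10.2869, 12.7115) (7.3978, 10.0806) (13.066, 1.8778)]  |A|=29.7387
11. canonical 4-gon: [(12.8483, 10.2348) (10.2869, 12.7115) (7.3978, 10.0806) (13.066, 1.8778)]
12. shoelace: 29.7387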